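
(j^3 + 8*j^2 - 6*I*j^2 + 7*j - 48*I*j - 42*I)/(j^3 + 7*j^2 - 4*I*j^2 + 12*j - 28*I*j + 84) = (j + 1)/(j + 2*I)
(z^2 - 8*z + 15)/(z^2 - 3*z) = (z - 5)/z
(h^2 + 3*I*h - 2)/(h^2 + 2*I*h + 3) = (h^2 + 3*I*h - 2)/(h^2 + 2*I*h + 3)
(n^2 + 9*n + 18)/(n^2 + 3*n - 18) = (n + 3)/(n - 3)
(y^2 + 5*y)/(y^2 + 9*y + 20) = y/(y + 4)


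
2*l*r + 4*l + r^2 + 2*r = (2*l + r)*(r + 2)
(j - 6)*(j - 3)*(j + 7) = j^3 - 2*j^2 - 45*j + 126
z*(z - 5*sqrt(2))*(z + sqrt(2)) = z^3 - 4*sqrt(2)*z^2 - 10*z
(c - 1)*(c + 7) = c^2 + 6*c - 7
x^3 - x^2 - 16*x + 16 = (x - 4)*(x - 1)*(x + 4)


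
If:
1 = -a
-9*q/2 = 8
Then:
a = -1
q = -16/9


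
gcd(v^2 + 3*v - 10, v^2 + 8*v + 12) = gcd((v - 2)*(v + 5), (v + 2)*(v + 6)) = 1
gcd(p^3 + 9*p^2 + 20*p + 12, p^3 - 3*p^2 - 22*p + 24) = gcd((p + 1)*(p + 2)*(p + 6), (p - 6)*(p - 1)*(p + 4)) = 1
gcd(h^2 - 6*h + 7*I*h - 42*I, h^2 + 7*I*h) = h + 7*I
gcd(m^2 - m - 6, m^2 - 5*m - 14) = m + 2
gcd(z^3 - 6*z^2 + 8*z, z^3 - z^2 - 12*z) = z^2 - 4*z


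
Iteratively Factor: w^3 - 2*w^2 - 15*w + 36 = (w + 4)*(w^2 - 6*w + 9) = (w - 3)*(w + 4)*(w - 3)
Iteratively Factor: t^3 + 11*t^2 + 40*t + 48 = (t + 4)*(t^2 + 7*t + 12) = (t + 4)^2*(t + 3)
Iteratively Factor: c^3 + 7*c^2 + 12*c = (c)*(c^2 + 7*c + 12) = c*(c + 4)*(c + 3)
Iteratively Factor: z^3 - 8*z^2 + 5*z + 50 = (z + 2)*(z^2 - 10*z + 25) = (z - 5)*(z + 2)*(z - 5)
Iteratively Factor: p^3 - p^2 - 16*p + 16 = (p + 4)*(p^2 - 5*p + 4) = (p - 4)*(p + 4)*(p - 1)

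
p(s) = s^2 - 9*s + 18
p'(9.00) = 9.00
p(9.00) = 18.00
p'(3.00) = -3.00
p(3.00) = 0.00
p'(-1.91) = -12.82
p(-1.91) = 38.84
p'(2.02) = -4.96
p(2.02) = 3.90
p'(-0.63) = -10.26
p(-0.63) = 24.07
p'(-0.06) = -9.12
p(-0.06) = 18.54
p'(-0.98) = -10.96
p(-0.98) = 27.78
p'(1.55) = -5.90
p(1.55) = 6.45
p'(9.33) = 9.66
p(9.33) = 21.08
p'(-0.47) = -9.94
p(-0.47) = 22.45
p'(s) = 2*s - 9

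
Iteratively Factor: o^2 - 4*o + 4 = (o - 2)*(o - 2)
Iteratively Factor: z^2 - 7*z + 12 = (z - 4)*(z - 3)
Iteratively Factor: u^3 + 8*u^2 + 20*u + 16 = (u + 4)*(u^2 + 4*u + 4) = (u + 2)*(u + 4)*(u + 2)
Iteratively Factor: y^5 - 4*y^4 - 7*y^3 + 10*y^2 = (y - 5)*(y^4 + y^3 - 2*y^2) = y*(y - 5)*(y^3 + y^2 - 2*y) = y*(y - 5)*(y + 2)*(y^2 - y) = y*(y - 5)*(y - 1)*(y + 2)*(y)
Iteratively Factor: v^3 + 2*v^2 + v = (v + 1)*(v^2 + v) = (v + 1)^2*(v)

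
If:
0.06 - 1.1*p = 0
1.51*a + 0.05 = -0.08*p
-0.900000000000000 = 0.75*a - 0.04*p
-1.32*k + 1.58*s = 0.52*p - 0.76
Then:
No Solution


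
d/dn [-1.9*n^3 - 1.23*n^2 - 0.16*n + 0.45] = -5.7*n^2 - 2.46*n - 0.16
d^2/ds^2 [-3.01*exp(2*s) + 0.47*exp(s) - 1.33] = (0.47 - 12.04*exp(s))*exp(s)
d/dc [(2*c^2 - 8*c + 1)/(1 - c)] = (-2*c^2 + 4*c - 7)/(c^2 - 2*c + 1)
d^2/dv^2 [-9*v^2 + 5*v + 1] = -18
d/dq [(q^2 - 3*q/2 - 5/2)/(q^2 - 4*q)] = 5*(-q^2 + 2*q - 4)/(2*q^2*(q^2 - 8*q + 16))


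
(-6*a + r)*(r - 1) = -6*a*r + 6*a + r^2 - r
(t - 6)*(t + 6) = t^2 - 36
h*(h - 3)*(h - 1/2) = h^3 - 7*h^2/2 + 3*h/2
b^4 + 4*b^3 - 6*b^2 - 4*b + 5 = (b - 1)^2*(b + 1)*(b + 5)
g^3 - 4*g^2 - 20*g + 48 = (g - 6)*(g - 2)*(g + 4)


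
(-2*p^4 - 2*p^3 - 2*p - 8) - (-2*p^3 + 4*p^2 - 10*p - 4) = -2*p^4 - 4*p^2 + 8*p - 4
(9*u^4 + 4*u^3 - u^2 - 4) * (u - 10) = 9*u^5 - 86*u^4 - 41*u^3 + 10*u^2 - 4*u + 40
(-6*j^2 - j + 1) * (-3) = 18*j^2 + 3*j - 3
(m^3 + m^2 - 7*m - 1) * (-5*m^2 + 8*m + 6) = -5*m^5 + 3*m^4 + 49*m^3 - 45*m^2 - 50*m - 6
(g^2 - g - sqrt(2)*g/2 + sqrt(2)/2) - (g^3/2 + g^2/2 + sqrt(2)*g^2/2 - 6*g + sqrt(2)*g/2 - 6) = -g^3/2 - sqrt(2)*g^2/2 + g^2/2 - sqrt(2)*g + 5*g + sqrt(2)/2 + 6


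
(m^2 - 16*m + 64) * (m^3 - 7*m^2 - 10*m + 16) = m^5 - 23*m^4 + 166*m^3 - 272*m^2 - 896*m + 1024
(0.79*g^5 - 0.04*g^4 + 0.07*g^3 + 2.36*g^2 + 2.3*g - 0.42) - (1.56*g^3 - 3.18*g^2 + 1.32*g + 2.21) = 0.79*g^5 - 0.04*g^4 - 1.49*g^3 + 5.54*g^2 + 0.98*g - 2.63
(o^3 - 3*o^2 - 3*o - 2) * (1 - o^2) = -o^5 + 3*o^4 + 4*o^3 - o^2 - 3*o - 2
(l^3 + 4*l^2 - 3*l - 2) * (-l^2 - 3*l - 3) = -l^5 - 7*l^4 - 12*l^3 - l^2 + 15*l + 6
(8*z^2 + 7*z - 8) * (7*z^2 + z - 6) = 56*z^4 + 57*z^3 - 97*z^2 - 50*z + 48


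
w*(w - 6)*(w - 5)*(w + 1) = w^4 - 10*w^3 + 19*w^2 + 30*w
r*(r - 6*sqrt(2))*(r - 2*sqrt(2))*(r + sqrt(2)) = r^4 - 7*sqrt(2)*r^3 + 8*r^2 + 24*sqrt(2)*r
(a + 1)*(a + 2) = a^2 + 3*a + 2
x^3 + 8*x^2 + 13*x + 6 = (x + 1)^2*(x + 6)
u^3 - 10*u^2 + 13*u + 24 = (u - 8)*(u - 3)*(u + 1)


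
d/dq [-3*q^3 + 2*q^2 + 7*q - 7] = -9*q^2 + 4*q + 7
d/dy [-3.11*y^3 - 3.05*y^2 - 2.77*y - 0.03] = -9.33*y^2 - 6.1*y - 2.77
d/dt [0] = 0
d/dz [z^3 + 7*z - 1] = 3*z^2 + 7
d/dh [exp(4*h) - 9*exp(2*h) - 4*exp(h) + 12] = (4*exp(3*h) - 18*exp(h) - 4)*exp(h)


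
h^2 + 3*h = h*(h + 3)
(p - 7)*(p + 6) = p^2 - p - 42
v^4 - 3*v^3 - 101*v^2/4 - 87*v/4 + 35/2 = (v - 7)*(v - 1/2)*(v + 2)*(v + 5/2)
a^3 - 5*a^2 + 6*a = a*(a - 3)*(a - 2)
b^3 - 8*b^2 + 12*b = b*(b - 6)*(b - 2)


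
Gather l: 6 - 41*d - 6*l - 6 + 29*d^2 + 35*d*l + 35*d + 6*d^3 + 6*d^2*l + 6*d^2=6*d^3 + 35*d^2 - 6*d + l*(6*d^2 + 35*d - 6)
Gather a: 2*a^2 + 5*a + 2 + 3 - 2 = 2*a^2 + 5*a + 3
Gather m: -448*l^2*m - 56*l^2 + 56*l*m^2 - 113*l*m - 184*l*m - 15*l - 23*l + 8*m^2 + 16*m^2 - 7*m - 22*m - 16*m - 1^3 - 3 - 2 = -56*l^2 - 38*l + m^2*(56*l + 24) + m*(-448*l^2 - 297*l - 45) - 6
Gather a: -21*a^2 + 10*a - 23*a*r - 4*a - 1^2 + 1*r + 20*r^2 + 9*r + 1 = -21*a^2 + a*(6 - 23*r) + 20*r^2 + 10*r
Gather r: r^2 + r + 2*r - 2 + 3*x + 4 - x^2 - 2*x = r^2 + 3*r - x^2 + x + 2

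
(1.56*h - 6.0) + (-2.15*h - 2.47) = -0.59*h - 8.47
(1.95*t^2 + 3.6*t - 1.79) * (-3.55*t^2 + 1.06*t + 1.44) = -6.9225*t^4 - 10.713*t^3 + 12.9785*t^2 + 3.2866*t - 2.5776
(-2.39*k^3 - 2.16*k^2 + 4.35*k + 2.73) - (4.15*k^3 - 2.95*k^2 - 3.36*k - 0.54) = -6.54*k^3 + 0.79*k^2 + 7.71*k + 3.27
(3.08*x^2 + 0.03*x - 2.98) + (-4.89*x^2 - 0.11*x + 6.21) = -1.81*x^2 - 0.08*x + 3.23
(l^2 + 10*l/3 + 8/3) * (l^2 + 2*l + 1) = l^4 + 16*l^3/3 + 31*l^2/3 + 26*l/3 + 8/3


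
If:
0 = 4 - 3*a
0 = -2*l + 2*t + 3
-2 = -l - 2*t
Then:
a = 4/3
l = 5/3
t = 1/6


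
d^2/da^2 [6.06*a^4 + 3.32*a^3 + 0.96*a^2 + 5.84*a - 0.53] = 72.72*a^2 + 19.92*a + 1.92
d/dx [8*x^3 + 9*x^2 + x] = 24*x^2 + 18*x + 1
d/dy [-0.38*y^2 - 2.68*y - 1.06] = -0.76*y - 2.68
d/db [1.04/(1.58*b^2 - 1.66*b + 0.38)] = (1.7264 - 3.2864*b)/(1.58*b^2 - 1.66*b + 0.38)^2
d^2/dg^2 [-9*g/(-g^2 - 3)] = 18*g*(g^2 - 9)/(g^2 + 3)^3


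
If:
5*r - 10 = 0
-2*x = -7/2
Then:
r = 2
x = 7/4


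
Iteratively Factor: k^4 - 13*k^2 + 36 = (k - 2)*(k^3 + 2*k^2 - 9*k - 18) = (k - 3)*(k - 2)*(k^2 + 5*k + 6) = (k - 3)*(k - 2)*(k + 3)*(k + 2)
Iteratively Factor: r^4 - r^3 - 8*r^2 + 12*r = (r)*(r^3 - r^2 - 8*r + 12) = r*(r - 2)*(r^2 + r - 6) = r*(r - 2)*(r + 3)*(r - 2)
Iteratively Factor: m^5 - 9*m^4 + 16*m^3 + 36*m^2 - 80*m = (m + 2)*(m^4 - 11*m^3 + 38*m^2 - 40*m) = m*(m + 2)*(m^3 - 11*m^2 + 38*m - 40) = m*(m - 5)*(m + 2)*(m^2 - 6*m + 8) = m*(m - 5)*(m - 4)*(m + 2)*(m - 2)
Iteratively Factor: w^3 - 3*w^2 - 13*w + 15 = (w - 5)*(w^2 + 2*w - 3) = (w - 5)*(w + 3)*(w - 1)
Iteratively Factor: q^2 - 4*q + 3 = (q - 1)*(q - 3)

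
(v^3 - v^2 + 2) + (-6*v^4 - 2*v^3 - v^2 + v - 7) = -6*v^4 - v^3 - 2*v^2 + v - 5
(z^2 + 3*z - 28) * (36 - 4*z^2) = -4*z^4 - 12*z^3 + 148*z^2 + 108*z - 1008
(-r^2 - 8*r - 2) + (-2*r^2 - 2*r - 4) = -3*r^2 - 10*r - 6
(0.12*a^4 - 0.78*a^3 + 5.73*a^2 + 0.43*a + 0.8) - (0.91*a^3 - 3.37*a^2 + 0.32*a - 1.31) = 0.12*a^4 - 1.69*a^3 + 9.1*a^2 + 0.11*a + 2.11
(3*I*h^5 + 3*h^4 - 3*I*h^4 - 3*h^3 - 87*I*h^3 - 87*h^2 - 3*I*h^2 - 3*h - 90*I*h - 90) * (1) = 3*I*h^5 + 3*h^4 - 3*I*h^4 - 3*h^3 - 87*I*h^3 - 87*h^2 - 3*I*h^2 - 3*h - 90*I*h - 90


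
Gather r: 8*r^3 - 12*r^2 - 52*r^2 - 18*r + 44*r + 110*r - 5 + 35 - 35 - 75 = 8*r^3 - 64*r^2 + 136*r - 80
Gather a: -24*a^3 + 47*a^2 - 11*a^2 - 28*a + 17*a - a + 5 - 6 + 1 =-24*a^3 + 36*a^2 - 12*a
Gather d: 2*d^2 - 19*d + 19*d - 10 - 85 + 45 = 2*d^2 - 50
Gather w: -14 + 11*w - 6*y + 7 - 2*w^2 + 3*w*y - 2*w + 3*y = -2*w^2 + w*(3*y + 9) - 3*y - 7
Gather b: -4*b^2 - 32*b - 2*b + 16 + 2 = -4*b^2 - 34*b + 18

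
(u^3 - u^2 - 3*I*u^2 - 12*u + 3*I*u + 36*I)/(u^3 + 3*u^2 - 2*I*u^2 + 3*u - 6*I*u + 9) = (u - 4)/(u + I)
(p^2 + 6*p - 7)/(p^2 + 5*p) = (p^2 + 6*p - 7)/(p*(p + 5))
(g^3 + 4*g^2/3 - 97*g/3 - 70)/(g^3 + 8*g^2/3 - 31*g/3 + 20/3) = (3*g^2 - 11*g - 42)/(3*g^2 - 7*g + 4)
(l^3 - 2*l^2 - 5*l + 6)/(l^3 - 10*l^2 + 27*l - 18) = (l + 2)/(l - 6)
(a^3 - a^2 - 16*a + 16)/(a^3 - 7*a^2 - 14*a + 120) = (a^2 - 5*a + 4)/(a^2 - 11*a + 30)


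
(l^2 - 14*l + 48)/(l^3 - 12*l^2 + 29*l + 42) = (l - 8)/(l^2 - 6*l - 7)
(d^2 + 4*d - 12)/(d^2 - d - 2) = (d + 6)/(d + 1)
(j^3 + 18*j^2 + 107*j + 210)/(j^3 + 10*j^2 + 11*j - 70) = (j + 6)/(j - 2)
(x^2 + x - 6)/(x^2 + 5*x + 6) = (x - 2)/(x + 2)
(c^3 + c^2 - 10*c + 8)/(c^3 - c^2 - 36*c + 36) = (c^2 + 2*c - 8)/(c^2 - 36)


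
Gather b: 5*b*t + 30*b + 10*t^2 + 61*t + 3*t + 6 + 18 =b*(5*t + 30) + 10*t^2 + 64*t + 24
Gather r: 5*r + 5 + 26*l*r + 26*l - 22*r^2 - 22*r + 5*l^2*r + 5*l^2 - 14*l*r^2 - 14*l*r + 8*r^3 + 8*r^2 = 5*l^2 + 26*l + 8*r^3 + r^2*(-14*l - 14) + r*(5*l^2 + 12*l - 17) + 5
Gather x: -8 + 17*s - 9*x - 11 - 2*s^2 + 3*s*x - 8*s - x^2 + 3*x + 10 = -2*s^2 + 9*s - x^2 + x*(3*s - 6) - 9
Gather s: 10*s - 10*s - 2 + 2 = 0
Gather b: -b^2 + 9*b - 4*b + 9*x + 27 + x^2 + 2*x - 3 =-b^2 + 5*b + x^2 + 11*x + 24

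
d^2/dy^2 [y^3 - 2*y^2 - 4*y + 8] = 6*y - 4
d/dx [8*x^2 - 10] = 16*x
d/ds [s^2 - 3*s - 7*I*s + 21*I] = 2*s - 3 - 7*I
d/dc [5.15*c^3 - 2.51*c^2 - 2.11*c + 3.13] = 15.45*c^2 - 5.02*c - 2.11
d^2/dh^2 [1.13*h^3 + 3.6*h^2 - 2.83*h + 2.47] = 6.78*h + 7.2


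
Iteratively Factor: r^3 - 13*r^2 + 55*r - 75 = (r - 5)*(r^2 - 8*r + 15) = (r - 5)^2*(r - 3)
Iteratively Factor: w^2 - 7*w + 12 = (w - 3)*(w - 4)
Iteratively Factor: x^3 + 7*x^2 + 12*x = (x + 3)*(x^2 + 4*x) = (x + 3)*(x + 4)*(x)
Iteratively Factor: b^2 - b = (b - 1)*(b)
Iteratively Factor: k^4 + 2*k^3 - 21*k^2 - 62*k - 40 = (k - 5)*(k^3 + 7*k^2 + 14*k + 8) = (k - 5)*(k + 1)*(k^2 + 6*k + 8) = (k - 5)*(k + 1)*(k + 4)*(k + 2)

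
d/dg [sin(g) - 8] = cos(g)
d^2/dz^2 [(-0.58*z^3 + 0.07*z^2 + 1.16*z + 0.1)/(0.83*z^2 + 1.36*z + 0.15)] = (-2.66453525910038e-15*z^4 - 0.560899999999999*z^3 - 0.348869999999998*z^2 - 0.26754*z - 0.12511)/(0.571787*z^6 + 2.810712*z^5 + 4.915509*z^4 + 3.531376*z^3 + 0.888345*z^2 + 0.0918*z + 0.003375)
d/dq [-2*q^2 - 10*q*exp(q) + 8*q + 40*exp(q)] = -10*q*exp(q) - 4*q + 30*exp(q) + 8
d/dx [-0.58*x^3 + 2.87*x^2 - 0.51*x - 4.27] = -1.74*x^2 + 5.74*x - 0.51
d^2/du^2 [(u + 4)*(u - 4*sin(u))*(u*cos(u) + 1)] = -u^3*cos(u) - 6*u^2*sin(u) + 8*u^2*sin(2*u) - 4*u^2*cos(u) - 12*u*sin(u) + 32*u*sin(2*u) + 6*u*cos(u) - 16*u*cos(2*u) + 16*sin(u) - 4*sin(2*u) - 32*cos(2*u) + 2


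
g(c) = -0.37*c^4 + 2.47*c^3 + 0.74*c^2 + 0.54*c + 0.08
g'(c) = -1.48*c^3 + 7.41*c^2 + 1.48*c + 0.54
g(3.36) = 56.78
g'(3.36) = 33.03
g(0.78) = 1.99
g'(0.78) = 5.50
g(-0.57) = -0.48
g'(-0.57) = 2.38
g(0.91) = 2.79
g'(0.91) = 6.91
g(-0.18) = -0.01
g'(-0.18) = 0.52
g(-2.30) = -37.65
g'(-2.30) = 54.34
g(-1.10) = -3.45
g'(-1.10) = 9.85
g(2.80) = 38.87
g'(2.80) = 30.29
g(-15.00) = -26909.02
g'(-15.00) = 6640.59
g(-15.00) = -26909.02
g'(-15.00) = 6640.59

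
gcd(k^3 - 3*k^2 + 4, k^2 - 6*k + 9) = 1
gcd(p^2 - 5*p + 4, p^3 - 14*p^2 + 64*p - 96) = p - 4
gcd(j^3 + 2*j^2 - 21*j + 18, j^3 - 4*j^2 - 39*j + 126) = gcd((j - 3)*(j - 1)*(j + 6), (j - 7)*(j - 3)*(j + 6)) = j^2 + 3*j - 18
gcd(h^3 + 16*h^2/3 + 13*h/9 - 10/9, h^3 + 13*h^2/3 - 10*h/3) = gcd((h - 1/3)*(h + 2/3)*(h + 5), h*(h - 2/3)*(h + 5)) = h + 5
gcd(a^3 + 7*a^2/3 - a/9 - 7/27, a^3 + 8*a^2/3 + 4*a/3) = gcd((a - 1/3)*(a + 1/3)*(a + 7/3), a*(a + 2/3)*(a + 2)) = 1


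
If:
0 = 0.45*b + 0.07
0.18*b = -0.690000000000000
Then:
No Solution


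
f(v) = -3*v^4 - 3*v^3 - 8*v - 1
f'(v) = -12*v^3 - 9*v^2 - 8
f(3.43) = -564.74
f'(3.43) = -598.13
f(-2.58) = -61.76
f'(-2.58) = 138.17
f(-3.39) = -253.21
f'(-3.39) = 356.07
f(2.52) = -190.15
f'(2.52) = -257.19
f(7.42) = -10379.54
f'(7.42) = -5405.73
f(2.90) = -309.55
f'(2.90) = -376.36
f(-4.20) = -678.64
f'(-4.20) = 722.30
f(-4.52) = -940.01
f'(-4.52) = 916.27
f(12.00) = -67489.00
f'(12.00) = -22040.00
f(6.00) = -4585.00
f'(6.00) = -2924.00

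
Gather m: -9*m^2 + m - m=-9*m^2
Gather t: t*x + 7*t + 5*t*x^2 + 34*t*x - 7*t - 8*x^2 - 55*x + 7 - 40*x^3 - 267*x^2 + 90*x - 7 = t*(5*x^2 + 35*x) - 40*x^3 - 275*x^2 + 35*x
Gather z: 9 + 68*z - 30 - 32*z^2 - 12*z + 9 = -32*z^2 + 56*z - 12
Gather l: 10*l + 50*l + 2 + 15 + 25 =60*l + 42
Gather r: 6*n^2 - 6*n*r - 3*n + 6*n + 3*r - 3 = 6*n^2 + 3*n + r*(3 - 6*n) - 3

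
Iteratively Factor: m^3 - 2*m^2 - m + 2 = (m - 2)*(m^2 - 1) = (m - 2)*(m - 1)*(m + 1)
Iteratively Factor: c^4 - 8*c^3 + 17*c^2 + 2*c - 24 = (c - 4)*(c^3 - 4*c^2 + c + 6) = (c - 4)*(c + 1)*(c^2 - 5*c + 6) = (c - 4)*(c - 2)*(c + 1)*(c - 3)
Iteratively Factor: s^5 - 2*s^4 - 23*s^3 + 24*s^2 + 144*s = (s)*(s^4 - 2*s^3 - 23*s^2 + 24*s + 144) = s*(s + 3)*(s^3 - 5*s^2 - 8*s + 48) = s*(s - 4)*(s + 3)*(s^2 - s - 12) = s*(s - 4)^2*(s + 3)*(s + 3)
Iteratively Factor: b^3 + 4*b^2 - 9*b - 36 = (b + 3)*(b^2 + b - 12) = (b + 3)*(b + 4)*(b - 3)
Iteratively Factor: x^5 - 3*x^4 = (x)*(x^4 - 3*x^3) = x^2*(x^3 - 3*x^2) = x^3*(x^2 - 3*x) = x^4*(x - 3)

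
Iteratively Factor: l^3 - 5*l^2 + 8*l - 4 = (l - 1)*(l^2 - 4*l + 4) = (l - 2)*(l - 1)*(l - 2)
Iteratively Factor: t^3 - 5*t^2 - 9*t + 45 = (t - 3)*(t^2 - 2*t - 15) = (t - 3)*(t + 3)*(t - 5)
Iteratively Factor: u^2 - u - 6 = (u - 3)*(u + 2)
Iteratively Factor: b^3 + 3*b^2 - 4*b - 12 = (b + 2)*(b^2 + b - 6) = (b + 2)*(b + 3)*(b - 2)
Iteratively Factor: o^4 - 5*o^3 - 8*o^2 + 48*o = (o - 4)*(o^3 - o^2 - 12*o) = (o - 4)*(o + 3)*(o^2 - 4*o) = o*(o - 4)*(o + 3)*(o - 4)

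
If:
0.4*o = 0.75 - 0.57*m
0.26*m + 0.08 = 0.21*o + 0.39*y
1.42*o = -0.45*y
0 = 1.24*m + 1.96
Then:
No Solution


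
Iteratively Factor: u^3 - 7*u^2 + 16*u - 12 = (u - 3)*(u^2 - 4*u + 4) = (u - 3)*(u - 2)*(u - 2)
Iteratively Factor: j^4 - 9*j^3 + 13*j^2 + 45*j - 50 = (j - 1)*(j^3 - 8*j^2 + 5*j + 50) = (j - 5)*(j - 1)*(j^2 - 3*j - 10) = (j - 5)^2*(j - 1)*(j + 2)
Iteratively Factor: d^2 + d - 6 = (d - 2)*(d + 3)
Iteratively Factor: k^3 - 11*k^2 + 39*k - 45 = (k - 3)*(k^2 - 8*k + 15) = (k - 5)*(k - 3)*(k - 3)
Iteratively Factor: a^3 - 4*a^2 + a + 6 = (a - 3)*(a^2 - a - 2) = (a - 3)*(a + 1)*(a - 2)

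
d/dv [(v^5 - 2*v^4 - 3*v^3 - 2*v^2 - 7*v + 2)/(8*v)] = (2*v^5 - 3*v^4 - 3*v^3 - v^2 - 1)/(4*v^2)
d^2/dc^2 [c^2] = 2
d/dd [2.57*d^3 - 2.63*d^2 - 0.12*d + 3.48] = 7.71*d^2 - 5.26*d - 0.12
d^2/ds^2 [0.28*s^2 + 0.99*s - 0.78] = 0.560000000000000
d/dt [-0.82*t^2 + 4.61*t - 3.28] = 4.61 - 1.64*t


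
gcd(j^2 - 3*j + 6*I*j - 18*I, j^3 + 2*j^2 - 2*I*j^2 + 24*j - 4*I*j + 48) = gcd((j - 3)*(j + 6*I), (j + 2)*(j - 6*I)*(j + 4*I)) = 1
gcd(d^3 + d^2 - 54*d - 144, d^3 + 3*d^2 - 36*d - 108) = d^2 + 9*d + 18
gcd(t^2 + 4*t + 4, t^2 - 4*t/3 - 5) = 1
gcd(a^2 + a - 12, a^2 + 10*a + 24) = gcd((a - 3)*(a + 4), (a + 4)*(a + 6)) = a + 4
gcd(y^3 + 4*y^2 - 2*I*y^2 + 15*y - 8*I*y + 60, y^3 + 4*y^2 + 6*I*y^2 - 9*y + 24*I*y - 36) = y^2 + y*(4 + 3*I) + 12*I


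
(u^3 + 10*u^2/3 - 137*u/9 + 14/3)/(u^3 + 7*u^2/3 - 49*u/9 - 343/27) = 3*(3*u^2 + 17*u - 6)/(9*u^2 + 42*u + 49)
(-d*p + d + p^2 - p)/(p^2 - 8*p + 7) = (-d + p)/(p - 7)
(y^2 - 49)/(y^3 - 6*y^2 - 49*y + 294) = 1/(y - 6)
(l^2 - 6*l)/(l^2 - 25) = l*(l - 6)/(l^2 - 25)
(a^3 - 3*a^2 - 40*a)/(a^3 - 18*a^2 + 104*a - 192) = a*(a + 5)/(a^2 - 10*a + 24)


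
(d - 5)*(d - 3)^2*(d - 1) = d^4 - 12*d^3 + 50*d^2 - 84*d + 45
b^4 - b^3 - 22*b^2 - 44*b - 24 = (b - 6)*(b + 1)*(b + 2)^2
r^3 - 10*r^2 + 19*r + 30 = (r - 6)*(r - 5)*(r + 1)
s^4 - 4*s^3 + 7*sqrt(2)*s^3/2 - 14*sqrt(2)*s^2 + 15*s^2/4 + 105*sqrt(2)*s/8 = s*(s - 5/2)*(s - 3/2)*(s + 7*sqrt(2)/2)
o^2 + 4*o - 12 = (o - 2)*(o + 6)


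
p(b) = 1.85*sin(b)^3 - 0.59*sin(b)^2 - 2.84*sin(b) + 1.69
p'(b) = 5.55*sin(b)^2*cos(b) - 1.18*sin(b)*cos(b) - 2.84*cos(b) = (5.55*sin(b)^2 - 1.18*sin(b) - 2.84)*cos(b)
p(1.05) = -0.01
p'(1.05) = 0.16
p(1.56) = 0.11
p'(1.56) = 0.02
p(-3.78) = 0.18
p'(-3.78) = 1.26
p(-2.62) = 2.73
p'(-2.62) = 0.76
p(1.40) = 0.09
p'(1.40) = 0.24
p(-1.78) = 2.17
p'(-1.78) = -0.75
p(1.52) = 0.11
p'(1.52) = 0.08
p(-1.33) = 2.20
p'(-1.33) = 0.84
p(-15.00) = 2.78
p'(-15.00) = -0.21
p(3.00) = 1.28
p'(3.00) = 2.87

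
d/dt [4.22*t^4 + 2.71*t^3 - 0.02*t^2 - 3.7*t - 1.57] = 16.88*t^3 + 8.13*t^2 - 0.04*t - 3.7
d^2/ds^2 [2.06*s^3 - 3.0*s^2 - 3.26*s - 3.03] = 12.36*s - 6.0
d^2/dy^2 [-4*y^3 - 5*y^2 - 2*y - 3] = -24*y - 10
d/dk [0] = 0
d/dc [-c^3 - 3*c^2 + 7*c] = -3*c^2 - 6*c + 7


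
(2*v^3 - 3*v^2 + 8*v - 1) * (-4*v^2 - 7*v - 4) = -8*v^5 - 2*v^4 - 19*v^3 - 40*v^2 - 25*v + 4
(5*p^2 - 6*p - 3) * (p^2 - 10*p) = 5*p^4 - 56*p^3 + 57*p^2 + 30*p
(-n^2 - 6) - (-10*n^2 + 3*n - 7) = 9*n^2 - 3*n + 1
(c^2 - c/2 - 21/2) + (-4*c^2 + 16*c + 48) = -3*c^2 + 31*c/2 + 75/2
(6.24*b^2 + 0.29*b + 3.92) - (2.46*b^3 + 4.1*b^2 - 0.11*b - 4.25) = -2.46*b^3 + 2.14*b^2 + 0.4*b + 8.17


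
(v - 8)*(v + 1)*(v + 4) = v^3 - 3*v^2 - 36*v - 32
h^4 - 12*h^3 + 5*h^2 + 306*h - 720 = (h - 8)*(h - 6)*(h - 3)*(h + 5)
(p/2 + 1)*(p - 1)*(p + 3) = p^3/2 + 2*p^2 + p/2 - 3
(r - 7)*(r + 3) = r^2 - 4*r - 21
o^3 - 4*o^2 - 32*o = o*(o - 8)*(o + 4)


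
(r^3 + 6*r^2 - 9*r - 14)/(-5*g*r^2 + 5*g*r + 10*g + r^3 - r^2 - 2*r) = (r + 7)/(-5*g + r)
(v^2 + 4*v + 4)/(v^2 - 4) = (v + 2)/(v - 2)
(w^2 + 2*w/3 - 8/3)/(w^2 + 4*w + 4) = (w - 4/3)/(w + 2)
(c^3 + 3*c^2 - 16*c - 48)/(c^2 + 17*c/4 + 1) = 4*(c^2 - c - 12)/(4*c + 1)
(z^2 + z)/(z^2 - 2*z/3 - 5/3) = 3*z/(3*z - 5)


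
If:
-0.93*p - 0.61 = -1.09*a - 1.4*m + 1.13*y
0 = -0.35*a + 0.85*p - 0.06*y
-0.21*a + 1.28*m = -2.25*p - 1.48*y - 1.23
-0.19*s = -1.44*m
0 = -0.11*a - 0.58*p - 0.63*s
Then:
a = -0.28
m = 0.03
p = -0.16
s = 0.20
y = -0.65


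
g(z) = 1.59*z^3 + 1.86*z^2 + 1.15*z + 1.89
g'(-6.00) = 150.55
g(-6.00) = -281.49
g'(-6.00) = 150.55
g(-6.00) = -281.49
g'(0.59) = 5.01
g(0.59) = 3.54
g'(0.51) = 4.29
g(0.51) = 3.17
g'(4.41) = 110.32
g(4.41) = 179.50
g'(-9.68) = 412.10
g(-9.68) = -1277.15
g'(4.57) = 117.77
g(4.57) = 197.75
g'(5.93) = 190.95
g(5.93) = 405.68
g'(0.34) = 2.97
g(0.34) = 2.56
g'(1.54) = 18.19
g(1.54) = 13.88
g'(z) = 4.77*z^2 + 3.72*z + 1.15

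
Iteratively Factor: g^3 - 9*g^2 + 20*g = (g - 5)*(g^2 - 4*g) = (g - 5)*(g - 4)*(g)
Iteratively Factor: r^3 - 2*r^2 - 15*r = (r)*(r^2 - 2*r - 15) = r*(r - 5)*(r + 3)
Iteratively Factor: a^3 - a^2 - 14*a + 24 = (a - 3)*(a^2 + 2*a - 8) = (a - 3)*(a + 4)*(a - 2)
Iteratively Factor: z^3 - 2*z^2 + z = (z - 1)*(z^2 - z) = z*(z - 1)*(z - 1)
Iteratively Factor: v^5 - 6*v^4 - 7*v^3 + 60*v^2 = (v)*(v^4 - 6*v^3 - 7*v^2 + 60*v) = v*(v + 3)*(v^3 - 9*v^2 + 20*v) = v*(v - 5)*(v + 3)*(v^2 - 4*v) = v*(v - 5)*(v - 4)*(v + 3)*(v)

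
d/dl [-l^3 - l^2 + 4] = l*(-3*l - 2)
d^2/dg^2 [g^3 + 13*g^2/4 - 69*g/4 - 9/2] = 6*g + 13/2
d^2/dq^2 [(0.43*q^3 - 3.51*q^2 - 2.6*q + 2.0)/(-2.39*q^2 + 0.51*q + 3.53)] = (3.5527136788005e-15*q^5 + 30.78035*q^3 + 104.486928*q^2 + 114.090198*q + 43.326758)/(13.651919*q^6 - 8.739513*q^5 - 58.626222*q^4 + 25.683651*q^3 + 86.590194*q^2 - 19.065177*q - 43.986977)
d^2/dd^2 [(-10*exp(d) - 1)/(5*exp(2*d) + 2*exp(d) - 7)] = (-250*exp(4*d) - 2130*exp(2*d) - 284*exp(d) - 504)*exp(d)/(125*exp(6*d) + 150*exp(5*d) - 465*exp(4*d) - 412*exp(3*d) + 651*exp(2*d) + 294*exp(d) - 343)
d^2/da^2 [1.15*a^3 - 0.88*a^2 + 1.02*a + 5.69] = 6.9*a - 1.76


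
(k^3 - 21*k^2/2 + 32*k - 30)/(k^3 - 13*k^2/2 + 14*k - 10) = (k - 6)/(k - 2)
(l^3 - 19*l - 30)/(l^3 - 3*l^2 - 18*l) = (l^2 - 3*l - 10)/(l*(l - 6))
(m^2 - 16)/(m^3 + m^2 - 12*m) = (m - 4)/(m*(m - 3))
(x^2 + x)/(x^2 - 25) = x*(x + 1)/(x^2 - 25)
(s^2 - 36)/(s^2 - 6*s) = (s + 6)/s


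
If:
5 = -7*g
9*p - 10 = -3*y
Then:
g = -5/7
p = 10/9 - y/3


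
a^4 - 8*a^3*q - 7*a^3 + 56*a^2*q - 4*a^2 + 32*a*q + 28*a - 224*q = (a - 7)*(a - 2)*(a + 2)*(a - 8*q)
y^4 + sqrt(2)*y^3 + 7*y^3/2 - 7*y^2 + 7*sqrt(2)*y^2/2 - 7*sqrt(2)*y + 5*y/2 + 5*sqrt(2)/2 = (y - 1)*(y - 1/2)*(y + 5)*(y + sqrt(2))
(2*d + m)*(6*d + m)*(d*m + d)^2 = 12*d^4*m^2 + 24*d^4*m + 12*d^4 + 8*d^3*m^3 + 16*d^3*m^2 + 8*d^3*m + d^2*m^4 + 2*d^2*m^3 + d^2*m^2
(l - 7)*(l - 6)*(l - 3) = l^3 - 16*l^2 + 81*l - 126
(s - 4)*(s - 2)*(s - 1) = s^3 - 7*s^2 + 14*s - 8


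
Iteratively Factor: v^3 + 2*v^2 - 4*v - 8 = (v + 2)*(v^2 - 4) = (v + 2)^2*(v - 2)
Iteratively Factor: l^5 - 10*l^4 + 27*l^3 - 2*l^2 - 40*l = (l + 1)*(l^4 - 11*l^3 + 38*l^2 - 40*l) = (l - 5)*(l + 1)*(l^3 - 6*l^2 + 8*l) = (l - 5)*(l - 4)*(l + 1)*(l^2 - 2*l) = l*(l - 5)*(l - 4)*(l + 1)*(l - 2)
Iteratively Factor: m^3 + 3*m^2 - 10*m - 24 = (m + 4)*(m^2 - m - 6) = (m - 3)*(m + 4)*(m + 2)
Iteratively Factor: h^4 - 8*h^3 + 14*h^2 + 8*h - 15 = (h + 1)*(h^3 - 9*h^2 + 23*h - 15) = (h - 5)*(h + 1)*(h^2 - 4*h + 3) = (h - 5)*(h - 3)*(h + 1)*(h - 1)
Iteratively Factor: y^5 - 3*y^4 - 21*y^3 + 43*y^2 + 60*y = (y + 4)*(y^4 - 7*y^3 + 7*y^2 + 15*y) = (y + 1)*(y + 4)*(y^3 - 8*y^2 + 15*y) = (y - 3)*(y + 1)*(y + 4)*(y^2 - 5*y) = y*(y - 3)*(y + 1)*(y + 4)*(y - 5)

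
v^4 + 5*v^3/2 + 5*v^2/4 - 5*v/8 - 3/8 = (v - 1/2)*(v + 1/2)*(v + 1)*(v + 3/2)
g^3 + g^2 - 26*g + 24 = (g - 4)*(g - 1)*(g + 6)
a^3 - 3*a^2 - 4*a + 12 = (a - 3)*(a - 2)*(a + 2)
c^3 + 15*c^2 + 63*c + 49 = (c + 1)*(c + 7)^2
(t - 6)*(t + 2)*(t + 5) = t^3 + t^2 - 32*t - 60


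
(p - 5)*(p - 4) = p^2 - 9*p + 20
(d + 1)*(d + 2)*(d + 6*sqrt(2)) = d^3 + 3*d^2 + 6*sqrt(2)*d^2 + 2*d + 18*sqrt(2)*d + 12*sqrt(2)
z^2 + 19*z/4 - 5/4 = (z - 1/4)*(z + 5)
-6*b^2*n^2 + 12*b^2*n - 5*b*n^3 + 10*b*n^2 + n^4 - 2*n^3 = n*(-6*b + n)*(b + n)*(n - 2)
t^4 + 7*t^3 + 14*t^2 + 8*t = t*(t + 1)*(t + 2)*(t + 4)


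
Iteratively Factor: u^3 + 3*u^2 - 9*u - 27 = (u + 3)*(u^2 - 9) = (u - 3)*(u + 3)*(u + 3)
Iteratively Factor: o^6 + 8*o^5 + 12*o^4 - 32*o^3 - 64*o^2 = (o)*(o^5 + 8*o^4 + 12*o^3 - 32*o^2 - 64*o) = o*(o + 4)*(o^4 + 4*o^3 - 4*o^2 - 16*o) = o*(o + 4)^2*(o^3 - 4*o) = o*(o - 2)*(o + 4)^2*(o^2 + 2*o) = o*(o - 2)*(o + 2)*(o + 4)^2*(o)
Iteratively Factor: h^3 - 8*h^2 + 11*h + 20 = (h - 4)*(h^2 - 4*h - 5) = (h - 4)*(h + 1)*(h - 5)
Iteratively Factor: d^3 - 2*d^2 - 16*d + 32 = (d - 4)*(d^2 + 2*d - 8) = (d - 4)*(d + 4)*(d - 2)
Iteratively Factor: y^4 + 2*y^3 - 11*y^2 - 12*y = (y + 4)*(y^3 - 2*y^2 - 3*y) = (y + 1)*(y + 4)*(y^2 - 3*y) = y*(y + 1)*(y + 4)*(y - 3)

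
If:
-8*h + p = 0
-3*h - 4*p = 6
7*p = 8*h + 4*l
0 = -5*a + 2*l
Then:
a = -144/175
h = -6/35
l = -72/35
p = -48/35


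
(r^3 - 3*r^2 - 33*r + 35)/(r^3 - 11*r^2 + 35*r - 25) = (r^2 - 2*r - 35)/(r^2 - 10*r + 25)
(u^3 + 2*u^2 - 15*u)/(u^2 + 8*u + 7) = u*(u^2 + 2*u - 15)/(u^2 + 8*u + 7)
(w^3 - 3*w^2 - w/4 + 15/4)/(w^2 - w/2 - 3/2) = w - 5/2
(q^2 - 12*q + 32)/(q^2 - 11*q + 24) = (q - 4)/(q - 3)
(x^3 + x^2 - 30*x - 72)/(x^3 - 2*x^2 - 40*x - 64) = (x^2 - 3*x - 18)/(x^2 - 6*x - 16)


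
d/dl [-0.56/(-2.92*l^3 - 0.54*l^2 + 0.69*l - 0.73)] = (-4.9056*l^2 - 0.6048*l + 0.3864)/(2.92*l^3 + 0.54*l^2 - 0.69*l + 0.73)^2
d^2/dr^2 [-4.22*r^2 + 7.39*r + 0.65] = -8.44000000000000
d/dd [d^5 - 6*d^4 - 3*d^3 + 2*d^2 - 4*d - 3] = 5*d^4 - 24*d^3 - 9*d^2 + 4*d - 4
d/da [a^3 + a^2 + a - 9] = 3*a^2 + 2*a + 1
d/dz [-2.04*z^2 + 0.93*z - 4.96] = 0.93 - 4.08*z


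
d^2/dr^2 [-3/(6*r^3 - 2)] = 27*r*(-6*r^3 - 1)/(3*r^3 - 1)^3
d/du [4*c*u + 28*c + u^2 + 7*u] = 4*c + 2*u + 7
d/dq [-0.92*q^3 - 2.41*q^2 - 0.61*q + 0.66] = -2.76*q^2 - 4.82*q - 0.61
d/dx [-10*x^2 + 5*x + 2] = 5 - 20*x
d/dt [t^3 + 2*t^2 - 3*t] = 3*t^2 + 4*t - 3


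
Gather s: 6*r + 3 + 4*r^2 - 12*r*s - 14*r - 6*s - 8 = 4*r^2 - 8*r + s*(-12*r - 6) - 5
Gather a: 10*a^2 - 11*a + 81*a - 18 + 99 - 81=10*a^2 + 70*a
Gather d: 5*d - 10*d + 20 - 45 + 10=-5*d - 15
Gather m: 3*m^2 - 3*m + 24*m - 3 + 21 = 3*m^2 + 21*m + 18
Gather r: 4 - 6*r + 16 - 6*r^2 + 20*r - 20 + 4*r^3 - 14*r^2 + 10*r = 4*r^3 - 20*r^2 + 24*r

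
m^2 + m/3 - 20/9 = (m - 4/3)*(m + 5/3)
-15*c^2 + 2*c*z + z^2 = (-3*c + z)*(5*c + z)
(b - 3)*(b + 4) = b^2 + b - 12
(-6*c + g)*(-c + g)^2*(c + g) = -6*c^4 + 7*c^3*g + 5*c^2*g^2 - 7*c*g^3 + g^4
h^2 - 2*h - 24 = (h - 6)*(h + 4)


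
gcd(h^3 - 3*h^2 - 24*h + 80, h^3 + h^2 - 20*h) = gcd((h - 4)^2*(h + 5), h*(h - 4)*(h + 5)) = h^2 + h - 20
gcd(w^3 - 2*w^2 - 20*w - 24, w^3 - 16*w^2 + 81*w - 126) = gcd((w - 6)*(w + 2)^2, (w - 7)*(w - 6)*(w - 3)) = w - 6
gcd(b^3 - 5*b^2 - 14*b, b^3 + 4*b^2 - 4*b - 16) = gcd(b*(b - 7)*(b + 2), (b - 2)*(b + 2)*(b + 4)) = b + 2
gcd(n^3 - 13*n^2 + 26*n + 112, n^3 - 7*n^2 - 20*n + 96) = n - 8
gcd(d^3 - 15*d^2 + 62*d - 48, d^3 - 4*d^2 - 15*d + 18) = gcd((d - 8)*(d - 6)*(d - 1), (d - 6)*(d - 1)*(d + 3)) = d^2 - 7*d + 6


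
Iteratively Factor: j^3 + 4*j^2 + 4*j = (j + 2)*(j^2 + 2*j) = j*(j + 2)*(j + 2)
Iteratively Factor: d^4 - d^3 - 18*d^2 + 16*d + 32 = (d - 2)*(d^3 + d^2 - 16*d - 16) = (d - 2)*(d + 1)*(d^2 - 16) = (d - 4)*(d - 2)*(d + 1)*(d + 4)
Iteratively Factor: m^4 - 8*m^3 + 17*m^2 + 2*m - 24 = (m + 1)*(m^3 - 9*m^2 + 26*m - 24) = (m - 3)*(m + 1)*(m^2 - 6*m + 8) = (m - 4)*(m - 3)*(m + 1)*(m - 2)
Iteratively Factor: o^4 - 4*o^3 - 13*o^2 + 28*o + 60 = (o + 2)*(o^3 - 6*o^2 - o + 30) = (o - 5)*(o + 2)*(o^2 - o - 6) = (o - 5)*(o + 2)^2*(o - 3)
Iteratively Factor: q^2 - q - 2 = (q + 1)*(q - 2)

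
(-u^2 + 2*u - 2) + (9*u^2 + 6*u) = 8*u^2 + 8*u - 2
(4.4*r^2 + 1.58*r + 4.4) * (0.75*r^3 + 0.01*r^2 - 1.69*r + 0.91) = 3.3*r^5 + 1.229*r^4 - 4.1202*r^3 + 1.3778*r^2 - 5.9982*r + 4.004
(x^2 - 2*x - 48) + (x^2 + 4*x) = 2*x^2 + 2*x - 48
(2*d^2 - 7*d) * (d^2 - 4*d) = 2*d^4 - 15*d^3 + 28*d^2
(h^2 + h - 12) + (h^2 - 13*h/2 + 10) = 2*h^2 - 11*h/2 - 2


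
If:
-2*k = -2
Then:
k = 1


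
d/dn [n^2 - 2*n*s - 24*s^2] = 2*n - 2*s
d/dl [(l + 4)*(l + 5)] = 2*l + 9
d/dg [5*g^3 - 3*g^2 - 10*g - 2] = 15*g^2 - 6*g - 10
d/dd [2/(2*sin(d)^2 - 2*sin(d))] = (-2/tan(d) + cos(d)/sin(d)^2)/(sin(d) - 1)^2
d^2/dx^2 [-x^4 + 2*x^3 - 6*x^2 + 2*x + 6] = -12*x^2 + 12*x - 12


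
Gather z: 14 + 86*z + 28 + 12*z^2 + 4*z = 12*z^2 + 90*z + 42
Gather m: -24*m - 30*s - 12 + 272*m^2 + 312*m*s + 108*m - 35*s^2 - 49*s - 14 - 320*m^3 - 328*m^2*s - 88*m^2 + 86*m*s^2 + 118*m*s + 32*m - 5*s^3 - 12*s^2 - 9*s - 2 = -320*m^3 + m^2*(184 - 328*s) + m*(86*s^2 + 430*s + 116) - 5*s^3 - 47*s^2 - 88*s - 28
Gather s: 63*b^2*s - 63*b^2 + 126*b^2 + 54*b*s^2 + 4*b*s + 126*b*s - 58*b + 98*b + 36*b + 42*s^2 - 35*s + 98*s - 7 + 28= 63*b^2 + 76*b + s^2*(54*b + 42) + s*(63*b^2 + 130*b + 63) + 21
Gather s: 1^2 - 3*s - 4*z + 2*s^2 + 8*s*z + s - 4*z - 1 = 2*s^2 + s*(8*z - 2) - 8*z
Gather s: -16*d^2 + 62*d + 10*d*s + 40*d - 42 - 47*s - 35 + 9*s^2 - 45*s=-16*d^2 + 102*d + 9*s^2 + s*(10*d - 92) - 77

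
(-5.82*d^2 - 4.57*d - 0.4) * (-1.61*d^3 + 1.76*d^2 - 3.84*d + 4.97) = 9.3702*d^5 - 2.8855*d^4 + 14.9496*d^3 - 12.0806*d^2 - 21.1769*d - 1.988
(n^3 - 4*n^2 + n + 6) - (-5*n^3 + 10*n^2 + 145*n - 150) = 6*n^3 - 14*n^2 - 144*n + 156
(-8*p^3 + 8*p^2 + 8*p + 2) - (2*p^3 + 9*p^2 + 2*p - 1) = -10*p^3 - p^2 + 6*p + 3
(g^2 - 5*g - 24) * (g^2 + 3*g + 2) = g^4 - 2*g^3 - 37*g^2 - 82*g - 48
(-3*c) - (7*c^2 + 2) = -7*c^2 - 3*c - 2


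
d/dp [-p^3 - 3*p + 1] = -3*p^2 - 3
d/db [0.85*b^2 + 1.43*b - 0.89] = 1.7*b + 1.43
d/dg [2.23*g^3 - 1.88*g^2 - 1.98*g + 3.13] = 6.69*g^2 - 3.76*g - 1.98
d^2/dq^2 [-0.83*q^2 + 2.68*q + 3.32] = -1.66000000000000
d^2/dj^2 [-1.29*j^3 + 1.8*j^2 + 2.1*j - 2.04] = 3.6 - 7.74*j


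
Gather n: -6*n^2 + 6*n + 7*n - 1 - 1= -6*n^2 + 13*n - 2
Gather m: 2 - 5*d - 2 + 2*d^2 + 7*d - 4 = 2*d^2 + 2*d - 4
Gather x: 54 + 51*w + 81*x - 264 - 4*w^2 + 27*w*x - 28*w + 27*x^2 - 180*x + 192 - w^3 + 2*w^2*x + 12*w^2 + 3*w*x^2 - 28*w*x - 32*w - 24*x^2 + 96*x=-w^3 + 8*w^2 - 9*w + x^2*(3*w + 3) + x*(2*w^2 - w - 3) - 18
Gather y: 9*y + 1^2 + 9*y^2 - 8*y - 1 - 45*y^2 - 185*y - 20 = -36*y^2 - 184*y - 20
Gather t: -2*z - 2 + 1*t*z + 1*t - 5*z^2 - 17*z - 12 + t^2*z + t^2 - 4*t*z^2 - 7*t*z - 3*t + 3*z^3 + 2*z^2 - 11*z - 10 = t^2*(z + 1) + t*(-4*z^2 - 6*z - 2) + 3*z^3 - 3*z^2 - 30*z - 24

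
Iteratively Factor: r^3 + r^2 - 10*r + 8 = (r - 1)*(r^2 + 2*r - 8) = (r - 1)*(r + 4)*(r - 2)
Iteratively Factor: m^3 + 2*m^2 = (m)*(m^2 + 2*m) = m^2*(m + 2)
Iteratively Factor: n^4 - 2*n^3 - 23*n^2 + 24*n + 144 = (n + 3)*(n^3 - 5*n^2 - 8*n + 48) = (n - 4)*(n + 3)*(n^2 - n - 12) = (n - 4)^2*(n + 3)*(n + 3)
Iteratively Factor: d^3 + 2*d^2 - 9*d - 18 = (d - 3)*(d^2 + 5*d + 6) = (d - 3)*(d + 3)*(d + 2)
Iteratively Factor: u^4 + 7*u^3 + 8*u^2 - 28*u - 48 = (u + 2)*(u^3 + 5*u^2 - 2*u - 24) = (u + 2)*(u + 3)*(u^2 + 2*u - 8) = (u - 2)*(u + 2)*(u + 3)*(u + 4)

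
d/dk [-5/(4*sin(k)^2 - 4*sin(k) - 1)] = 20*(sin(2*k) - cos(k))/(-4*sin(k) - 2*cos(2*k) + 1)^2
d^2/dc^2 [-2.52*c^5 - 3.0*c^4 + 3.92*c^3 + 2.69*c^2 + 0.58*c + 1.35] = -50.4*c^3 - 36.0*c^2 + 23.52*c + 5.38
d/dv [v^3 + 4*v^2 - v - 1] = 3*v^2 + 8*v - 1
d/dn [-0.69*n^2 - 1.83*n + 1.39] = -1.38*n - 1.83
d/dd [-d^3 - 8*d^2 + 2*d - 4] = -3*d^2 - 16*d + 2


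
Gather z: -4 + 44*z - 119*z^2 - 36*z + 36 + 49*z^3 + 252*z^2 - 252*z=49*z^3 + 133*z^2 - 244*z + 32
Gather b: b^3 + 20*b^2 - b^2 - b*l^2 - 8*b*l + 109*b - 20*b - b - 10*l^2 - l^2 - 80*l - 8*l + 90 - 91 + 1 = b^3 + 19*b^2 + b*(-l^2 - 8*l + 88) - 11*l^2 - 88*l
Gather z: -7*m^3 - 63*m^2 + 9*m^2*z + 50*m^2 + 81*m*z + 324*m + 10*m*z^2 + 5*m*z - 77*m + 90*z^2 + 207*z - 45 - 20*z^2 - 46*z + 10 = -7*m^3 - 13*m^2 + 247*m + z^2*(10*m + 70) + z*(9*m^2 + 86*m + 161) - 35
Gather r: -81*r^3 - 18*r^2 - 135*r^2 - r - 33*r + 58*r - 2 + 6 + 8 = -81*r^3 - 153*r^2 + 24*r + 12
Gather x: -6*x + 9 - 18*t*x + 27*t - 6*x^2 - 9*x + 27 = 27*t - 6*x^2 + x*(-18*t - 15) + 36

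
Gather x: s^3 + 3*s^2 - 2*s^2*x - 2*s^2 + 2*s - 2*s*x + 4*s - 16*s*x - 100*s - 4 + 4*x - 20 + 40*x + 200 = s^3 + s^2 - 94*s + x*(-2*s^2 - 18*s + 44) + 176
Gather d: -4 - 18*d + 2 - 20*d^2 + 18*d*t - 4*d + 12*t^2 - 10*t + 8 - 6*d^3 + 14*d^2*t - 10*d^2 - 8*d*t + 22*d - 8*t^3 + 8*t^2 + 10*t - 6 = -6*d^3 + d^2*(14*t - 30) + 10*d*t - 8*t^3 + 20*t^2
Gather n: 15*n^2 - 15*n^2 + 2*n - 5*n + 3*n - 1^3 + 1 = 0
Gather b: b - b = 0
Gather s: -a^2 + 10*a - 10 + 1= -a^2 + 10*a - 9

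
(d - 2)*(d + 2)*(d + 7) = d^3 + 7*d^2 - 4*d - 28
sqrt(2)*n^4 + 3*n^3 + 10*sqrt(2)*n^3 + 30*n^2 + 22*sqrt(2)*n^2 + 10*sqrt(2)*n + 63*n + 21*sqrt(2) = (n + 3)*(n + 7)*(n + sqrt(2))*(sqrt(2)*n + 1)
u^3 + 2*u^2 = u^2*(u + 2)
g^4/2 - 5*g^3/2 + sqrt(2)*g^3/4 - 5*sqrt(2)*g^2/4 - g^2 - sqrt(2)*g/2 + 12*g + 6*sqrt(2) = (g/2 + 1)*(g - 4)*(g - 3)*(g + sqrt(2)/2)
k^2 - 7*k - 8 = (k - 8)*(k + 1)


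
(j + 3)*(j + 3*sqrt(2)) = j^2 + 3*j + 3*sqrt(2)*j + 9*sqrt(2)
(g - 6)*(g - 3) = g^2 - 9*g + 18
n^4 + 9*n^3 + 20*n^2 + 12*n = n*(n + 1)*(n + 2)*(n + 6)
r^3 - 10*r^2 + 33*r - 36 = (r - 4)*(r - 3)^2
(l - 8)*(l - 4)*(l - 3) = l^3 - 15*l^2 + 68*l - 96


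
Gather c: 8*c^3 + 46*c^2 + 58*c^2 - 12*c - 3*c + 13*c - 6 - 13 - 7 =8*c^3 + 104*c^2 - 2*c - 26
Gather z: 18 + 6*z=6*z + 18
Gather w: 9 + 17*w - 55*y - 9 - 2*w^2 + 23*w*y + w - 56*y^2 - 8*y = -2*w^2 + w*(23*y + 18) - 56*y^2 - 63*y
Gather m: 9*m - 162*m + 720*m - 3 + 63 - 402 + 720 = 567*m + 378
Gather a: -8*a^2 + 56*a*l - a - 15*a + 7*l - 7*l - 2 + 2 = -8*a^2 + a*(56*l - 16)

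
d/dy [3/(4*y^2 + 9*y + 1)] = 3*(-8*y - 9)/(4*y^2 + 9*y + 1)^2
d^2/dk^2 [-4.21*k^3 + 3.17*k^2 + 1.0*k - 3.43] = 6.34 - 25.26*k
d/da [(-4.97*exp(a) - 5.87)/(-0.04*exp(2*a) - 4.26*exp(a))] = (-0.1988*exp(2*a) - 0.4696*exp(a) - 25.0062)*exp(-a)/(0.0016*exp(2*a) + 0.3408*exp(a) + 18.1476)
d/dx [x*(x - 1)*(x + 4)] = 3*x^2 + 6*x - 4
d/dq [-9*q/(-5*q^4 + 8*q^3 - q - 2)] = 9*(5*q^4 - 8*q^3 - q*(20*q^3 - 24*q^2 + 1) + q + 2)/(5*q^4 - 8*q^3 + q + 2)^2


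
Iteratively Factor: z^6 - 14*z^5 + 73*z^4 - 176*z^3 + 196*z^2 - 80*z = (z - 2)*(z^5 - 12*z^4 + 49*z^3 - 78*z^2 + 40*z) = (z - 5)*(z - 2)*(z^4 - 7*z^3 + 14*z^2 - 8*z) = (z - 5)*(z - 2)^2*(z^3 - 5*z^2 + 4*z) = (z - 5)*(z - 2)^2*(z - 1)*(z^2 - 4*z) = (z - 5)*(z - 4)*(z - 2)^2*(z - 1)*(z)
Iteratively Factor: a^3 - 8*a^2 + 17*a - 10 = (a - 2)*(a^2 - 6*a + 5) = (a - 5)*(a - 2)*(a - 1)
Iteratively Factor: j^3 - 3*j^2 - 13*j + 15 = (j - 1)*(j^2 - 2*j - 15) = (j - 5)*(j - 1)*(j + 3)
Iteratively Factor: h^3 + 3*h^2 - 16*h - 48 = (h + 4)*(h^2 - h - 12) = (h - 4)*(h + 4)*(h + 3)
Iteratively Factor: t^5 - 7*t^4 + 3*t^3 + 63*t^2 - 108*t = (t - 3)*(t^4 - 4*t^3 - 9*t^2 + 36*t) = (t - 3)*(t + 3)*(t^3 - 7*t^2 + 12*t) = t*(t - 3)*(t + 3)*(t^2 - 7*t + 12) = t*(t - 3)^2*(t + 3)*(t - 4)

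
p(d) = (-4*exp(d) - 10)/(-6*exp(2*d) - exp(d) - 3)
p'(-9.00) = 0.00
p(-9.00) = 3.33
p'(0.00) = -1.42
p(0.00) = 1.40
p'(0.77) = -0.73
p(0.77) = 0.56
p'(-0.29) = -1.50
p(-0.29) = 1.83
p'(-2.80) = -0.03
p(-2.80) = 3.32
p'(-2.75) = -0.04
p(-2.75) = 3.32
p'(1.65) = -0.23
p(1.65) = 0.18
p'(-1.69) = -0.34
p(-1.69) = 3.17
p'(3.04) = -0.04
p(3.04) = 0.04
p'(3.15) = -0.03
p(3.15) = 0.03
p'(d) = (-4*exp(d) - 10)*(12*exp(2*d) + exp(d))/(-6*exp(2*d) - exp(d) - 3)^2 - 4*exp(d)/(-6*exp(2*d) - exp(d) - 3) = 2*(-(2*exp(d) + 5)*(12*exp(d) + 1) + 12*exp(2*d) + 2*exp(d) + 6)*exp(d)/(6*exp(2*d) + exp(d) + 3)^2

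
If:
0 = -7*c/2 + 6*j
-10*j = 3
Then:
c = -18/35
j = -3/10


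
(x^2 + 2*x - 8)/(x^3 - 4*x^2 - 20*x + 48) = 1/(x - 6)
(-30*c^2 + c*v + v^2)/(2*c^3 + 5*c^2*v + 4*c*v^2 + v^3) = (-30*c^2 + c*v + v^2)/(2*c^3 + 5*c^2*v + 4*c*v^2 + v^3)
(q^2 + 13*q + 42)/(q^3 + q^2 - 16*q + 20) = (q^2 + 13*q + 42)/(q^3 + q^2 - 16*q + 20)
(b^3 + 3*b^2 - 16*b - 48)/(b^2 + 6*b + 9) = (b^2 - 16)/(b + 3)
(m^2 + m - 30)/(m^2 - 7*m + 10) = (m + 6)/(m - 2)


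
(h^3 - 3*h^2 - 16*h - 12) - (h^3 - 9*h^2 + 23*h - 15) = 6*h^2 - 39*h + 3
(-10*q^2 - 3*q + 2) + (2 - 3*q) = -10*q^2 - 6*q + 4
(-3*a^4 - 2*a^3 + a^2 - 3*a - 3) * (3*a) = -9*a^5 - 6*a^4 + 3*a^3 - 9*a^2 - 9*a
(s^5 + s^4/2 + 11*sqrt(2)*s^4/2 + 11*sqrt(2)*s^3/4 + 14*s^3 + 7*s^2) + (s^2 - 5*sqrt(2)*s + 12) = s^5 + s^4/2 + 11*sqrt(2)*s^4/2 + 11*sqrt(2)*s^3/4 + 14*s^3 + 8*s^2 - 5*sqrt(2)*s + 12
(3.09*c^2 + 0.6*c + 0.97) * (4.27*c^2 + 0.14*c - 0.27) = 13.1943*c^4 + 2.9946*c^3 + 3.3916*c^2 - 0.0262*c - 0.2619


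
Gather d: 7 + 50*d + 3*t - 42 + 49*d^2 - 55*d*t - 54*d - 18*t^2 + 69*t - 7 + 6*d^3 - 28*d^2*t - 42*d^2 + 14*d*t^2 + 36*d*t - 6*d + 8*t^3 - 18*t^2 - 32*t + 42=6*d^3 + d^2*(7 - 28*t) + d*(14*t^2 - 19*t - 10) + 8*t^3 - 36*t^2 + 40*t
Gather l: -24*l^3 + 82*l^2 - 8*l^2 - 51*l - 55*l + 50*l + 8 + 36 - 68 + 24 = -24*l^3 + 74*l^2 - 56*l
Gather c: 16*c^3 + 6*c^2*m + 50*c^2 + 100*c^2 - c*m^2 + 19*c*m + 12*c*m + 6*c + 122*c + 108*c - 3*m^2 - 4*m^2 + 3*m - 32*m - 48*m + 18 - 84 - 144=16*c^3 + c^2*(6*m + 150) + c*(-m^2 + 31*m + 236) - 7*m^2 - 77*m - 210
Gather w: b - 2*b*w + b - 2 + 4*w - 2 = 2*b + w*(4 - 2*b) - 4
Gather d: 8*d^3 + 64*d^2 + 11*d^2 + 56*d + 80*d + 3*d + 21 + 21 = 8*d^3 + 75*d^2 + 139*d + 42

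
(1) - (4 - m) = m - 3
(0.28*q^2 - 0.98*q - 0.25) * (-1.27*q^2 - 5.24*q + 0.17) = -0.3556*q^4 - 0.2226*q^3 + 5.5003*q^2 + 1.1434*q - 0.0425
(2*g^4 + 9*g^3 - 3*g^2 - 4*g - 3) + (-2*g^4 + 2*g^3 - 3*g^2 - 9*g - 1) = 11*g^3 - 6*g^2 - 13*g - 4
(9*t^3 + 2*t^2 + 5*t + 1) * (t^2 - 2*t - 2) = 9*t^5 - 16*t^4 - 17*t^3 - 13*t^2 - 12*t - 2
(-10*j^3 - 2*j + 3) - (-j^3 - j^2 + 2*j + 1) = -9*j^3 + j^2 - 4*j + 2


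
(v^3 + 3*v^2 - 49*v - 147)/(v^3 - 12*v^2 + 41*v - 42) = (v^2 + 10*v + 21)/(v^2 - 5*v + 6)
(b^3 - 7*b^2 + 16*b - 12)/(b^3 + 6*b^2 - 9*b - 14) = (b^2 - 5*b + 6)/(b^2 + 8*b + 7)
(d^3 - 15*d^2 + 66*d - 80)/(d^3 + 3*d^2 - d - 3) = (d^3 - 15*d^2 + 66*d - 80)/(d^3 + 3*d^2 - d - 3)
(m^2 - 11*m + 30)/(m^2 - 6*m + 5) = (m - 6)/(m - 1)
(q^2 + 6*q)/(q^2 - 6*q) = (q + 6)/(q - 6)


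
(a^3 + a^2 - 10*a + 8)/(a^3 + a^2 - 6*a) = (a^2 + 3*a - 4)/(a*(a + 3))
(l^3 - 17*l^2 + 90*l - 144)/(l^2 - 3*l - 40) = (l^2 - 9*l + 18)/(l + 5)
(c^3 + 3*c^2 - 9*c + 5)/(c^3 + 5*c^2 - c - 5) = (c - 1)/(c + 1)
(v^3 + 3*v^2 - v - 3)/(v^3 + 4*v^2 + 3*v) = (v - 1)/v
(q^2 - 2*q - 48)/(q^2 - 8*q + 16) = (q^2 - 2*q - 48)/(q^2 - 8*q + 16)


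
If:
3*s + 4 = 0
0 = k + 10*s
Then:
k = 40/3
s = -4/3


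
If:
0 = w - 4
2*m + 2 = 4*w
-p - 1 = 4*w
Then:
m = 7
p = -17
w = 4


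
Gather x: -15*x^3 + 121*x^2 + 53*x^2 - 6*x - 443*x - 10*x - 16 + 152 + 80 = -15*x^3 + 174*x^2 - 459*x + 216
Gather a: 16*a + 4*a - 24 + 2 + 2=20*a - 20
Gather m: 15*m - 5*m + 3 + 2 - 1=10*m + 4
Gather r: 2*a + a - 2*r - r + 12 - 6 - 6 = 3*a - 3*r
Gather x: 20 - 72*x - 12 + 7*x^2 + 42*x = 7*x^2 - 30*x + 8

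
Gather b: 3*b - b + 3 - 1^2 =2*b + 2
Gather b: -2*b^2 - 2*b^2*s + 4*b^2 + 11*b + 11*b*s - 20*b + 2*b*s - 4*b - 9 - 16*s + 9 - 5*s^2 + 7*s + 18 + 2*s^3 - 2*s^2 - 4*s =b^2*(2 - 2*s) + b*(13*s - 13) + 2*s^3 - 7*s^2 - 13*s + 18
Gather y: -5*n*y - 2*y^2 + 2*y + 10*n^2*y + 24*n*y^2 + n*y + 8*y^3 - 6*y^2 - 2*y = 8*y^3 + y^2*(24*n - 8) + y*(10*n^2 - 4*n)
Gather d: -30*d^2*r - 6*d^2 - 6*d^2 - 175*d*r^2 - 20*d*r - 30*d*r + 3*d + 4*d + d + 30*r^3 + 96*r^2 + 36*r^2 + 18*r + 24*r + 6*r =d^2*(-30*r - 12) + d*(-175*r^2 - 50*r + 8) + 30*r^3 + 132*r^2 + 48*r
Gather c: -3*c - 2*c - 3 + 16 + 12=25 - 5*c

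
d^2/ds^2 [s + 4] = 0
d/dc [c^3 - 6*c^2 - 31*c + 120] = 3*c^2 - 12*c - 31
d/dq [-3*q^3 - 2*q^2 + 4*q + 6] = -9*q^2 - 4*q + 4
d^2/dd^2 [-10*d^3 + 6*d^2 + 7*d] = 12 - 60*d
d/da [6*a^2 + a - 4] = 12*a + 1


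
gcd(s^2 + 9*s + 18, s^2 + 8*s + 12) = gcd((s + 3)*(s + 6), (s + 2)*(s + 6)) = s + 6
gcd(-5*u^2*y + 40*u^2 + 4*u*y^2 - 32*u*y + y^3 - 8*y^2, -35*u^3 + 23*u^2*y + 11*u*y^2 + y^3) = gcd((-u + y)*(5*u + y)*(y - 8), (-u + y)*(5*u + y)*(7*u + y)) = -5*u^2 + 4*u*y + y^2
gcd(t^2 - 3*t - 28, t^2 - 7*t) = t - 7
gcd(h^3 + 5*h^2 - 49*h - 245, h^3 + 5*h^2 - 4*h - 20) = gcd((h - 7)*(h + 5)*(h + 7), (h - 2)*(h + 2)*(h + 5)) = h + 5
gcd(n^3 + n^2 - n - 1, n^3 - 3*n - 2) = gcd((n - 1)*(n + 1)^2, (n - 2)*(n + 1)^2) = n^2 + 2*n + 1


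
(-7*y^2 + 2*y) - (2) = -7*y^2 + 2*y - 2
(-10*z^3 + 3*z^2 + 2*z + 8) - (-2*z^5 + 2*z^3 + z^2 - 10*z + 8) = 2*z^5 - 12*z^3 + 2*z^2 + 12*z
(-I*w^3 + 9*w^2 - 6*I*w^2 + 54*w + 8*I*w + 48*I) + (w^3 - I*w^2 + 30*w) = w^3 - I*w^3 + 9*w^2 - 7*I*w^2 + 84*w + 8*I*w + 48*I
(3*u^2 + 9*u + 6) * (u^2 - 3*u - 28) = 3*u^4 - 105*u^2 - 270*u - 168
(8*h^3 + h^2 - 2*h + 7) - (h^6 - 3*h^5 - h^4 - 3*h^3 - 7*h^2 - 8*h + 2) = -h^6 + 3*h^5 + h^4 + 11*h^3 + 8*h^2 + 6*h + 5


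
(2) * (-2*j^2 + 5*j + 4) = -4*j^2 + 10*j + 8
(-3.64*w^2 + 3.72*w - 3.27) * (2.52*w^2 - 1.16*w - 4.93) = -9.1728*w^4 + 13.5968*w^3 + 5.3896*w^2 - 14.5464*w + 16.1211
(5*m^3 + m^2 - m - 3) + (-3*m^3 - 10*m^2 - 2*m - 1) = 2*m^3 - 9*m^2 - 3*m - 4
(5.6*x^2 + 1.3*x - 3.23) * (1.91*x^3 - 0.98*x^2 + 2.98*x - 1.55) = 10.696*x^5 - 3.005*x^4 + 9.2447*x^3 - 1.6406*x^2 - 11.6404*x + 5.0065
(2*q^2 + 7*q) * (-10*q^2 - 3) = -20*q^4 - 70*q^3 - 6*q^2 - 21*q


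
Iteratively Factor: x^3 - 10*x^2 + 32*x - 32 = (x - 2)*(x^2 - 8*x + 16) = (x - 4)*(x - 2)*(x - 4)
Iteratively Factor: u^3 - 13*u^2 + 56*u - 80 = (u - 5)*(u^2 - 8*u + 16) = (u - 5)*(u - 4)*(u - 4)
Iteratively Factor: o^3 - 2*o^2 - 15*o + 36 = (o - 3)*(o^2 + o - 12) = (o - 3)^2*(o + 4)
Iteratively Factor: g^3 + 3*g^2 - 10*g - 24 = (g - 3)*(g^2 + 6*g + 8) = (g - 3)*(g + 2)*(g + 4)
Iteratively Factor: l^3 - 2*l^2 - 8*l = (l)*(l^2 - 2*l - 8) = l*(l + 2)*(l - 4)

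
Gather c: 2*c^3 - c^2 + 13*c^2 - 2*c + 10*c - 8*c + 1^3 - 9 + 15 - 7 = 2*c^3 + 12*c^2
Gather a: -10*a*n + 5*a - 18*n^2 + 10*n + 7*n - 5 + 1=a*(5 - 10*n) - 18*n^2 + 17*n - 4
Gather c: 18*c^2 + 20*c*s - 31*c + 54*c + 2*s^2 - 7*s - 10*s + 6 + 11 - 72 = 18*c^2 + c*(20*s + 23) + 2*s^2 - 17*s - 55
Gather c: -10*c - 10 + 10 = -10*c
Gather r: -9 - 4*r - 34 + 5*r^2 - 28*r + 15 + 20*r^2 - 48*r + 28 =25*r^2 - 80*r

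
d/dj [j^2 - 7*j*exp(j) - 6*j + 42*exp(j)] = -7*j*exp(j) + 2*j + 35*exp(j) - 6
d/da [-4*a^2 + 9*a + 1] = 9 - 8*a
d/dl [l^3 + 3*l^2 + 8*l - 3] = 3*l^2 + 6*l + 8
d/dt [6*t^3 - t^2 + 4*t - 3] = 18*t^2 - 2*t + 4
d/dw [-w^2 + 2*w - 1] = 2 - 2*w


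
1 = 1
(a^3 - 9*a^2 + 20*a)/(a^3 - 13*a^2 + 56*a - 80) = a/(a - 4)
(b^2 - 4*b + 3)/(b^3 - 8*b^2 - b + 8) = (b - 3)/(b^2 - 7*b - 8)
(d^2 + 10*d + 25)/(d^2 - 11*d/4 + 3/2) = 4*(d^2 + 10*d + 25)/(4*d^2 - 11*d + 6)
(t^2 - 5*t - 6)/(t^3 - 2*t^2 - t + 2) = (t - 6)/(t^2 - 3*t + 2)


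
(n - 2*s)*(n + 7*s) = n^2 + 5*n*s - 14*s^2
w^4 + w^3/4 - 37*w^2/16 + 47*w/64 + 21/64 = (w - 1)*(w - 3/4)*(w + 1/4)*(w + 7/4)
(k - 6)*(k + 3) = k^2 - 3*k - 18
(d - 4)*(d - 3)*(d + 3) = d^3 - 4*d^2 - 9*d + 36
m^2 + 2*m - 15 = (m - 3)*(m + 5)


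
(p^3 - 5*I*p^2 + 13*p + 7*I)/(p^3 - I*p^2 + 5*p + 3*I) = (p - 7*I)/(p - 3*I)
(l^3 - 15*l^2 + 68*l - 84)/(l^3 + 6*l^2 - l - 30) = (l^2 - 13*l + 42)/(l^2 + 8*l + 15)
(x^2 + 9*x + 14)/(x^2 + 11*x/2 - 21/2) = 2*(x + 2)/(2*x - 3)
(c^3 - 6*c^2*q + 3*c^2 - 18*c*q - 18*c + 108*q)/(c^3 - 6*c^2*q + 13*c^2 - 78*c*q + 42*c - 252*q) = (c - 3)/(c + 7)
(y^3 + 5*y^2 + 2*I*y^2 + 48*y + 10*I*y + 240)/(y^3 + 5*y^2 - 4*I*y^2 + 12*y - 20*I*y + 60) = (y + 8*I)/(y + 2*I)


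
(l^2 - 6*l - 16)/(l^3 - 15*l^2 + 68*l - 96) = (l + 2)/(l^2 - 7*l + 12)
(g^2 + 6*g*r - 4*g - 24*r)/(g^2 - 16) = (g + 6*r)/(g + 4)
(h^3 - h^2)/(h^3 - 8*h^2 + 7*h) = h/(h - 7)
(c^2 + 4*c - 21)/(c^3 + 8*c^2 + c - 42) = (c - 3)/(c^2 + c - 6)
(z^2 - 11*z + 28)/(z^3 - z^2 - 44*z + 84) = (z^2 - 11*z + 28)/(z^3 - z^2 - 44*z + 84)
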